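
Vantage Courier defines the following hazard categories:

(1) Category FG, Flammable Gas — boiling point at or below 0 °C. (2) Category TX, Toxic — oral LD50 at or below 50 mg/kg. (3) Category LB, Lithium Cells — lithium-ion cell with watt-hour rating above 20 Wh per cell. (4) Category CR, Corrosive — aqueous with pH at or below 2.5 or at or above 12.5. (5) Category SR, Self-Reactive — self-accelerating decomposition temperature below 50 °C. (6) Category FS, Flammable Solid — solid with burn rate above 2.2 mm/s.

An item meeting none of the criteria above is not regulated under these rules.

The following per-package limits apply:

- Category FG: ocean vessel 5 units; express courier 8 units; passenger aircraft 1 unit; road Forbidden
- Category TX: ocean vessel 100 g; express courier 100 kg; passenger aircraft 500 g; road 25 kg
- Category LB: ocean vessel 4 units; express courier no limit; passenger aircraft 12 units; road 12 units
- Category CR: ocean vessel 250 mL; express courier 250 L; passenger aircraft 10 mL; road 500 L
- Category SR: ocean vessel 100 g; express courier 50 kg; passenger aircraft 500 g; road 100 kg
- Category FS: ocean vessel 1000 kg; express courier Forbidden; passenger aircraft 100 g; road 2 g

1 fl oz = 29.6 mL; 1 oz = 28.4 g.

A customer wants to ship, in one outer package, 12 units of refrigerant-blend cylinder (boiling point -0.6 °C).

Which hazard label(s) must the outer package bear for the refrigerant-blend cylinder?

The refrigerant-blend cylinder has boiling point -0.6 °C, which is ≤ 0 °C, so it is Category FG (Flammable Gas).
Only the Category FG label is required.

Category FG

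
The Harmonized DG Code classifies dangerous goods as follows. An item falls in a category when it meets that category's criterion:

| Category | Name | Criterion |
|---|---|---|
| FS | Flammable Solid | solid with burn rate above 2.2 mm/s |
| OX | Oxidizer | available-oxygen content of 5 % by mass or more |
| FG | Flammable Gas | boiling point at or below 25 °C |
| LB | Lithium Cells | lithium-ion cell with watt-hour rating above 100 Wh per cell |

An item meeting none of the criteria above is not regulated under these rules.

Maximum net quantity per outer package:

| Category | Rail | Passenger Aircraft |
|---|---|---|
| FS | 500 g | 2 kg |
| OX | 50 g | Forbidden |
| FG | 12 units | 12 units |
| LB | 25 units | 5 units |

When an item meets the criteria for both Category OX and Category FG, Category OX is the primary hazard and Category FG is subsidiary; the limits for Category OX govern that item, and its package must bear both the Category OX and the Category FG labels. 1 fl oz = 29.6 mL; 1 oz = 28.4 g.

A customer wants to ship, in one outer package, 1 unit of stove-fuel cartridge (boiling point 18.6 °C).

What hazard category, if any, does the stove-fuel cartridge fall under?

With boiling point 18.6 °C (≤ 25 °C), the stove-fuel cartridge falls in Category FG.

Category FG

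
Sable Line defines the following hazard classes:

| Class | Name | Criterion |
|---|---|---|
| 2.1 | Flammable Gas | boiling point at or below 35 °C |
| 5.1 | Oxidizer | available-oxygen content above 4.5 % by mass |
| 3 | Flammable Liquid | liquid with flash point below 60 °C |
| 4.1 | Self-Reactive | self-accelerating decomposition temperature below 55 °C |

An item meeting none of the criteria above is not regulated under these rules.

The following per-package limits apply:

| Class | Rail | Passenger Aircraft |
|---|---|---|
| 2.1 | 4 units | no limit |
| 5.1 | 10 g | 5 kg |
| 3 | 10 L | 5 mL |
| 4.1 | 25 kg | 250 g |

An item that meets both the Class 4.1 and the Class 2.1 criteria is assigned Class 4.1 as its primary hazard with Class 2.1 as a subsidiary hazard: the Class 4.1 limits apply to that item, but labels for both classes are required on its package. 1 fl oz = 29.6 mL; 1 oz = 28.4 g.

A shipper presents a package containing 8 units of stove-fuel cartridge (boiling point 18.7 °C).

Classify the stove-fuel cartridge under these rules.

With boiling point 18.7 °C (≤ 35 °C), the stove-fuel cartridge falls in Class 2.1.

Class 2.1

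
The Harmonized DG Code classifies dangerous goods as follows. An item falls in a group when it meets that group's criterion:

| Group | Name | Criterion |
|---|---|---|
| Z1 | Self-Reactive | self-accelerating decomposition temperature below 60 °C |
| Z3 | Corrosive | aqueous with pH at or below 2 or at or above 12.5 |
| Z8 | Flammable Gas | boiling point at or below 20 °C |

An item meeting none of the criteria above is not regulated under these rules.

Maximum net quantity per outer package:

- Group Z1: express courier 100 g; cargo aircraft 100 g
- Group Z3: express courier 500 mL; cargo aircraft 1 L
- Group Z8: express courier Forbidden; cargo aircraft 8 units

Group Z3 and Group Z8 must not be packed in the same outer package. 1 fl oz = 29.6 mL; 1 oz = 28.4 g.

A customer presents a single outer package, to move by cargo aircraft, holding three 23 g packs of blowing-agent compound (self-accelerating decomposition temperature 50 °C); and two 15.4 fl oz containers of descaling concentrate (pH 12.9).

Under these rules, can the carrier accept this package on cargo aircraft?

The blowing-agent compound has self-accelerating decomposition temperature 50 °C, which is < 60 °C, so it is Group Z1 (Self-Reactive).
pH 12.9 meets the Group Z3 criterion (Corrosive), so the descaling concentrate is Group Z3.
Group Z3 quantity: two 15.4 fl oz containers = 911.68 mL.
911.68 mL is within the cargo aircraft limit of 1 L for Group Z3.
Group Z1 quantity: three 23 g packs = 69 g.
69 g is within the cargo aircraft limit of 100 g for Group Z1.
The segregation rule (Group Z3 with Group Z8) does not apply to Group Z3 with Group Z1.
Every hazard group is within its cargo aircraft limit and no segregation rule is violated.

Yes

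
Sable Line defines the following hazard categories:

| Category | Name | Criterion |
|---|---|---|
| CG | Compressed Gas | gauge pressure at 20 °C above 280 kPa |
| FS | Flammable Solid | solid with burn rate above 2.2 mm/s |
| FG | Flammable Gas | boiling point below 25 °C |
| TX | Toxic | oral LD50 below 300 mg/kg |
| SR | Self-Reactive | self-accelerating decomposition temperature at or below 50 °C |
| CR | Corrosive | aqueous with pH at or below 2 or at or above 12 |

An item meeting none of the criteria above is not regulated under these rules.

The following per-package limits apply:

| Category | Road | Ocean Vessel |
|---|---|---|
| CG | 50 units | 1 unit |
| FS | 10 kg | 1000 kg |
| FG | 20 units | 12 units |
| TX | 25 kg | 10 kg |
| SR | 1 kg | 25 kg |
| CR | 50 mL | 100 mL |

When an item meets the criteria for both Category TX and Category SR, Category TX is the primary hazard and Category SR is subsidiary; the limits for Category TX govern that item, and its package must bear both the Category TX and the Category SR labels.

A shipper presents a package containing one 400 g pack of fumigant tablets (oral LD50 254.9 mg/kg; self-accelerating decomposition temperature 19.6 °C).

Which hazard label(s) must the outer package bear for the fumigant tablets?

The fumigant tablets have oral LD50 254.9 mg/kg, which is < 300 mg/kg, so they are Category TX (Toxic).
Fumigant tablets: self-accelerating decomposition temperature 19.6 °C ≤ 50 °C → Category SR (Self-Reactive).
By the precedence rule Category TX is primary and Category SR is subsidiary, and that rule requires both labels on the package.

Category SR and TX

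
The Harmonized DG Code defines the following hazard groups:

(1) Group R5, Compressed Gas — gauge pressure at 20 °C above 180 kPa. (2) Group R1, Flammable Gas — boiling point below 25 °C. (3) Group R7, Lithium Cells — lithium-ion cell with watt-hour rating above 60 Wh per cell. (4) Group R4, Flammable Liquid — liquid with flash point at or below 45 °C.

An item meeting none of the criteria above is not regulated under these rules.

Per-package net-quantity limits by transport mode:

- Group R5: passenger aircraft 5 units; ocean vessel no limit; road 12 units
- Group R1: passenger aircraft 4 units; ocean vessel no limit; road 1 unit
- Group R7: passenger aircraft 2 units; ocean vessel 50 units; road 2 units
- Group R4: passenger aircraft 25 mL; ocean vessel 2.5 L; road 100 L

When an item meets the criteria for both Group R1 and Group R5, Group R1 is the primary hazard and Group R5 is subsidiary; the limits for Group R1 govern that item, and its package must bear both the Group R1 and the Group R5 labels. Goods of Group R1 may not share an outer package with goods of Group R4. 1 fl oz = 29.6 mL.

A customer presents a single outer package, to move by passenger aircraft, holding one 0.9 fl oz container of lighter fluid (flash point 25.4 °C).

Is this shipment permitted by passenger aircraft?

No

Flash point 25.4 °C meets the Group R4 criterion (Flammable Liquid), so the lighter fluid is Group R4.
Group R4 quantity: one 0.9 fl oz container = 26.64 mL.
That exceeds the Group R4 passenger aircraft limit of 25 mL.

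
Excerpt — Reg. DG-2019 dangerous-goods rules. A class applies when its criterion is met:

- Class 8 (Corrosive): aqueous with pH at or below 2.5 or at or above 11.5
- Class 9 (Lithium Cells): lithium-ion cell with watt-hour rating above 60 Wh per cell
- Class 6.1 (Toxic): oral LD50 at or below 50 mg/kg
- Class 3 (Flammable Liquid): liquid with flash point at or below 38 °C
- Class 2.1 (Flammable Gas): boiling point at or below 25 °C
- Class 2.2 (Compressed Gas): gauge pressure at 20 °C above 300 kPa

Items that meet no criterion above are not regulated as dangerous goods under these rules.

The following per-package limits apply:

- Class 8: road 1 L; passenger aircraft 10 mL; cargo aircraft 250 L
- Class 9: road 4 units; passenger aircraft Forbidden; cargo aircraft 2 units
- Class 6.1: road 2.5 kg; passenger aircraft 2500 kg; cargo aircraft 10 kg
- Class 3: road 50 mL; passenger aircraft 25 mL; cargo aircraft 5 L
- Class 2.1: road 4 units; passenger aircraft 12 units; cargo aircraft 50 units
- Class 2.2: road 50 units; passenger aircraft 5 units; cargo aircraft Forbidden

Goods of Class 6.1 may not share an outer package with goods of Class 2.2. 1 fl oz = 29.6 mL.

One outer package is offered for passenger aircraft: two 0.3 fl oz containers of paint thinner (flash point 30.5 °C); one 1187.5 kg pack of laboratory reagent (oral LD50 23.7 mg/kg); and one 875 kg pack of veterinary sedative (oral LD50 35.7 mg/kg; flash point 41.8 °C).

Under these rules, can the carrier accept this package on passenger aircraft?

With flash point 30.5 °C (≤ 38 °C), the paint thinner falls in Class 3.
With oral LD50 23.7 mg/kg (≤ 50 mg/kg), the laboratory reagent falls in Class 6.1.
Oral LD50 35.7 mg/kg meets the Class 6.1 criterion (Toxic), so the veterinary sedative is Class 6.1.
Total Class 6.1: 1187.5 kg + 875 kg = 2062.5 kg.
That is within the Class 6.1 passenger aircraft limit of 2500 kg.
Class 3 quantity: two 0.3 fl oz containers = 17.76 mL.
17.76 mL is within the passenger aircraft limit of 25 mL for Class 3.
The segregation rule (Class 6.1 with Class 2.2) does not apply to Class 6.1 with Class 3.
Every hazard class is within its passenger aircraft limit and no segregation rule is violated.

Yes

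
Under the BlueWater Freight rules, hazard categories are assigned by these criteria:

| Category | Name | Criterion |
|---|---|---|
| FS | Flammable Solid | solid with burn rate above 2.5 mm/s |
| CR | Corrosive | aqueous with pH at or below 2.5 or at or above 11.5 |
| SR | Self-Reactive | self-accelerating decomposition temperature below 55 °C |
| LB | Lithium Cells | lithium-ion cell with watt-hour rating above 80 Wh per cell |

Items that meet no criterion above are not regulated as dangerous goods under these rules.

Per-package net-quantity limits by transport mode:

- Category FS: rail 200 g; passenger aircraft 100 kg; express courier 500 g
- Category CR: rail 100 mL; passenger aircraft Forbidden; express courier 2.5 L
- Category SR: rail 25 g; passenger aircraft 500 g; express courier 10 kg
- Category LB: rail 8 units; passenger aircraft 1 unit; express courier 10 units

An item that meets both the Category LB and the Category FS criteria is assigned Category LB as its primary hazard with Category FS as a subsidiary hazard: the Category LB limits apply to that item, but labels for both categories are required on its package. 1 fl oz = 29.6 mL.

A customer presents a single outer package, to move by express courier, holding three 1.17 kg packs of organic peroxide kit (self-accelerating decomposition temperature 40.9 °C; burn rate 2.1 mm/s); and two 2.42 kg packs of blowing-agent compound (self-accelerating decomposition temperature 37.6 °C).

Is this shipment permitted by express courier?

Yes

Self-accelerating decomposition temperature 40.9 °C meets the Category SR criterion (Self-Reactive), so the organic peroxide kit is Category SR.
Self-accelerating decomposition temperature 37.6 °C meets the Category SR criterion (Self-Reactive), so the blowing-agent compound is Category SR.
Total Category SR: (three 1.17 kg packs = 3.51 kg) + (two 2.42 kg packs = 4.84 kg) = 8.35 kg.
That is within the Category SR express courier limit of 10 kg.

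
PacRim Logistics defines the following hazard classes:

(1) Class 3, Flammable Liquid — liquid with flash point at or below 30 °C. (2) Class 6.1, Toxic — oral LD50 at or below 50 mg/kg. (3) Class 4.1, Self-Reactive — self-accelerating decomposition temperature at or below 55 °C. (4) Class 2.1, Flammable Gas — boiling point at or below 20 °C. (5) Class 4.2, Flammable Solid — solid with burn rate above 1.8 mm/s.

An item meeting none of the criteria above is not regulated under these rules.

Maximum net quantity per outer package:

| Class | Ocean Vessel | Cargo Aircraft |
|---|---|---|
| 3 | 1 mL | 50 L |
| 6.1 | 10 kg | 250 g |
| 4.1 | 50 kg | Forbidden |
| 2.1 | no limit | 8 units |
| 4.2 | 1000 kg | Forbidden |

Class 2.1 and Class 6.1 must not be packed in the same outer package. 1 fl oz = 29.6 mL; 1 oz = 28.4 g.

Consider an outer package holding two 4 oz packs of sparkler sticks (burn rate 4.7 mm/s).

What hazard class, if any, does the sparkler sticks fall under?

The sparkler sticks have burn rate 4.7 mm/s, which is > 1.8 mm/s, so they are Class 4.2 (Flammable Solid).

Class 4.2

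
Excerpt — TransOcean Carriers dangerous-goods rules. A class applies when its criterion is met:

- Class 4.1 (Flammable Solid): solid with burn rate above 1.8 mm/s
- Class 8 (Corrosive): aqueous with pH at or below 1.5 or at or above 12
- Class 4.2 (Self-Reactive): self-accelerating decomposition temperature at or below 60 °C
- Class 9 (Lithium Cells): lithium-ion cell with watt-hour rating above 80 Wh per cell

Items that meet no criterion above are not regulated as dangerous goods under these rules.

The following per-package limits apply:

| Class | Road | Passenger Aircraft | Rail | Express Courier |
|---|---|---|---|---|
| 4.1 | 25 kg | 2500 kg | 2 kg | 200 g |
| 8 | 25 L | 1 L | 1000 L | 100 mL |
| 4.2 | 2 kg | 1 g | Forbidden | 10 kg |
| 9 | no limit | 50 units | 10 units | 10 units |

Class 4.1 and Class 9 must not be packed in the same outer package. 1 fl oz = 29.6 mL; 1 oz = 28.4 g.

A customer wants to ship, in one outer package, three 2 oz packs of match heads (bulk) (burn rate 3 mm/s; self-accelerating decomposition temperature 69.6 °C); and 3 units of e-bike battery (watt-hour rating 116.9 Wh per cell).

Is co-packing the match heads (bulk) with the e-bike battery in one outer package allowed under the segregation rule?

No

Burn rate 3 mm/s meets the Class 4.1 criterion (Flammable Solid), so the match heads (bulk) are Class 4.1.
E-bike battery: watt-hour rating 116.9 Wh per cell > 80 Wh per cell → Class 9 (Lithium Cells).
Class 4.1 and Class 9 may not share an outer package.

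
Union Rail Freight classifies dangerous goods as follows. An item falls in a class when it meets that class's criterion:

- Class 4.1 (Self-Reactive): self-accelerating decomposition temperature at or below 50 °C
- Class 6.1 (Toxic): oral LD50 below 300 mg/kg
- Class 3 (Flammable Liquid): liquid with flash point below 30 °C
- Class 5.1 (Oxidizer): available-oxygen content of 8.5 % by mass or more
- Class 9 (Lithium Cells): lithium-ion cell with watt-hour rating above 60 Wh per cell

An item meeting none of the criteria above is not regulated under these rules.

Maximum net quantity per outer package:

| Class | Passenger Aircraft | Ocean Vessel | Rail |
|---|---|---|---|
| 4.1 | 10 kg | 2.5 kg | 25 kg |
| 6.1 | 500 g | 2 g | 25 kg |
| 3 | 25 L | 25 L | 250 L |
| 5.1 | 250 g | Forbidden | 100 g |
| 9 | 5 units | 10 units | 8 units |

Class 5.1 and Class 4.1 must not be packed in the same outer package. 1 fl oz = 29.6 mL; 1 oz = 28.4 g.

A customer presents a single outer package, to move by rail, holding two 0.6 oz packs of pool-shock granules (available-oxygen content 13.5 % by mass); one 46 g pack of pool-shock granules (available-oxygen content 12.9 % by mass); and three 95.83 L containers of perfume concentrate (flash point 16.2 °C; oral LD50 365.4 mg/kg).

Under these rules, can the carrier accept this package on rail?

Pool-shock granules: available-oxygen content 13.5 % by mass ≥ 8.5 % by mass → Class 5.1 (Oxidizer).
Available-oxygen content 12.9 % by mass meets the Class 5.1 criterion (Oxidizer), so the pool-shock granules are Class 5.1.
Perfume concentrate: flash point 16.2 °C < 30 °C → Class 3 (Flammable Liquid).
Class 3 quantity: three 95.83 L containers = 287.49 L.
287.49 L exceeds the rail limit of 250 L for Class 3.
Total Class 5.1: (two 0.6 oz packs = 34.08 g) + 46 g = 80.08 g.
80.08 g ≤ 100 g (rail limit, Class 5.1) — within limit.
The segregation rule (Class 5.1 with Class 4.1) does not apply to Class 3 with Class 5.1.

No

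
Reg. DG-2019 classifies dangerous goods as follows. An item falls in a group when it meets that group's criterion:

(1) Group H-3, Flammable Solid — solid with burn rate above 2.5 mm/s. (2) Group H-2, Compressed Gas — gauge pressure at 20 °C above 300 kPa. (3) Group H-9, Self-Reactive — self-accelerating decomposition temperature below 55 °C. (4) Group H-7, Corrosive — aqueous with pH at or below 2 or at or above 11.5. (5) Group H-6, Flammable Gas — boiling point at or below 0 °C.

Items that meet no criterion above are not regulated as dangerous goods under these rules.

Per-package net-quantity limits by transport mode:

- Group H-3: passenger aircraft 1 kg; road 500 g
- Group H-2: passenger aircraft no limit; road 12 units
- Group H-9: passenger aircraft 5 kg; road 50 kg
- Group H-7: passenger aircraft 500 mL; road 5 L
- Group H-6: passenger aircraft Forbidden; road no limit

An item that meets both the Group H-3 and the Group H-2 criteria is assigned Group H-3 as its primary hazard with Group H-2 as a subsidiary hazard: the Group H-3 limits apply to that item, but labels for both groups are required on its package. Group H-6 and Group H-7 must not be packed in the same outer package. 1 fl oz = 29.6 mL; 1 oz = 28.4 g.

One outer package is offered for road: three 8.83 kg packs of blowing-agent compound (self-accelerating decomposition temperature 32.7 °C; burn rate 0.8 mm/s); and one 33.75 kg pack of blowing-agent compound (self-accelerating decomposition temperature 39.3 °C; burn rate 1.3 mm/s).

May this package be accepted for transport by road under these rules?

Self-accelerating decomposition temperature 32.7 °C meets the Group H-9 criterion (Self-Reactive), so the blowing-agent compound is Group H-9.
Blowing-agent compound: self-accelerating decomposition temperature 39.3 °C < 55 °C → Group H-9 (Self-Reactive).
Group H-9 net quantity: (three 8.83 kg packs = 26.49 kg) + 33.75 kg = 60.24 kg.
That exceeds the Group H-9 road limit of 50 kg.

No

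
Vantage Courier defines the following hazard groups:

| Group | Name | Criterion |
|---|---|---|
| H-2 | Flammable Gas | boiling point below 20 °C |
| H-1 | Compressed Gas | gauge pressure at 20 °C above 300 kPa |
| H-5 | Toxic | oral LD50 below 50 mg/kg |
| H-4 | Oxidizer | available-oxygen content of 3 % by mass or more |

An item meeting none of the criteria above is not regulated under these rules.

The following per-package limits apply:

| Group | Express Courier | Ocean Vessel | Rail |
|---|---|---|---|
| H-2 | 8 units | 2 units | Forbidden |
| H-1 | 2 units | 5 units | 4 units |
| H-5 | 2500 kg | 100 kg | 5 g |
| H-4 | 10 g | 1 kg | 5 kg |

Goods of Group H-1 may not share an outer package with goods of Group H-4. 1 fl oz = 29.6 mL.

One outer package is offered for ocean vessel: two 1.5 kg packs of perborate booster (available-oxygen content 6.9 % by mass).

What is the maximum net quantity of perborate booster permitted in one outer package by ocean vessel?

1 kg

Perborate booster: available-oxygen content 6.9 % by mass ≥ 3 % by mass → Group H-4 (Oxidizer).
The ocean vessel limit for Group H-4 is 1 kg.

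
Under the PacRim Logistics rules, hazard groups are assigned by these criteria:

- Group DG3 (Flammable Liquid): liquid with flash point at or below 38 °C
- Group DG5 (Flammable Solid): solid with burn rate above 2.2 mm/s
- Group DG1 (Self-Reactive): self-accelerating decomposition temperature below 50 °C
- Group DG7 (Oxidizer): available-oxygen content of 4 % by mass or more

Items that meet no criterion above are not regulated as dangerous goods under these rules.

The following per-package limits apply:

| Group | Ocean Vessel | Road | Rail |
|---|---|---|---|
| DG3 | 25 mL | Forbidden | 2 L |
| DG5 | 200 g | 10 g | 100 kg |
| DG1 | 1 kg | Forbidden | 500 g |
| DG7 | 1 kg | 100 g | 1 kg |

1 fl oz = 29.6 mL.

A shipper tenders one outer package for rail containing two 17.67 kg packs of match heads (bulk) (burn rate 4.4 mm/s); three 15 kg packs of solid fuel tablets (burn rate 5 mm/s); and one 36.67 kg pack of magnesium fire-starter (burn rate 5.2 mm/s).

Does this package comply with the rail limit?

With burn rate 4.4 mm/s (> 2.2 mm/s), the match heads (bulk) fall in Group DG5.
The solid fuel tablets have burn rate 5 mm/s, which is > 2.2 mm/s, so they are Group DG5 (Flammable Solid).
Magnesium fire-starter: burn rate 5.2 mm/s > 2.2 mm/s → Group DG5 (Flammable Solid).
Total Group DG5: (two 17.67 kg packs = 35.34 kg) + (three 15 kg packs = 45 kg) + 36.67 kg = 117.01 kg.
117.01 kg exceeds the rail limit of 100 kg for Group DG5.

No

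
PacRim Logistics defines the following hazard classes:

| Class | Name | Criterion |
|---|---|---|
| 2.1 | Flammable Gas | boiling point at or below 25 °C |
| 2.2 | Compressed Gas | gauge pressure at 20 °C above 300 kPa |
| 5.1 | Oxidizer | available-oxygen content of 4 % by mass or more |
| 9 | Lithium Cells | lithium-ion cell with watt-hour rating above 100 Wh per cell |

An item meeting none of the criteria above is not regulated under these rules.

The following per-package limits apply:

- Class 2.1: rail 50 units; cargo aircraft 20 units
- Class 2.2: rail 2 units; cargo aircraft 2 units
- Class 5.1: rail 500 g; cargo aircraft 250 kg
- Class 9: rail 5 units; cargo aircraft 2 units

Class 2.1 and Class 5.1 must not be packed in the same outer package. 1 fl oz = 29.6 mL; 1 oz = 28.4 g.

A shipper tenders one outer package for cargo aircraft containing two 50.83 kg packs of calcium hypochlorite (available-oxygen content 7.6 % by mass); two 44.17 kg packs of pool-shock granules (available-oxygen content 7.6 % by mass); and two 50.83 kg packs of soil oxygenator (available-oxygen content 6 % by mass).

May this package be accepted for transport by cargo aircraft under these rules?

No

With available-oxygen content 7.6 % by mass (≥ 4 % by mass), the calcium hypochlorite falls in Class 5.1.
Available-oxygen content 7.6 % by mass meets the Class 5.1 criterion (Oxidizer), so the pool-shock granules are Class 5.1.
With available-oxygen content 6 % by mass (≥ 4 % by mass), the soil oxygenator falls in Class 5.1.
Class 5.1 net quantity: (two 50.83 kg packs = 101.66 kg) + (two 44.17 kg packs = 88.34 kg) + (two 50.83 kg packs = 101.66 kg) = 291.66 kg.
291.66 kg > 250 kg (cargo aircraft limit, Class 5.1) — over the limit.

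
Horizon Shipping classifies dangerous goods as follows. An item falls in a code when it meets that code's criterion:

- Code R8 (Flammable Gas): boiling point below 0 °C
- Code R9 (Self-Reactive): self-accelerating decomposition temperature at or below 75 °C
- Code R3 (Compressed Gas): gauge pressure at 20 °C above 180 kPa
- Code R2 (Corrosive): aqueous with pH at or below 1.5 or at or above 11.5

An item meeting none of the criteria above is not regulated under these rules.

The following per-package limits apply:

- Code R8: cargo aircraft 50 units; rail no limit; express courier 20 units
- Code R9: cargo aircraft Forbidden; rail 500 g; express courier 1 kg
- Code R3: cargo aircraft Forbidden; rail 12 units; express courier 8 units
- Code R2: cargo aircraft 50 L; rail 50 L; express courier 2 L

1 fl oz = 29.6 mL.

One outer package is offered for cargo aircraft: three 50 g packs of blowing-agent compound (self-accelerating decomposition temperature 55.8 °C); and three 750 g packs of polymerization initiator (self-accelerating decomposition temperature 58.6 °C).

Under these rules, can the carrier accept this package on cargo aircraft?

No

Self-accelerating decomposition temperature 55.8 °C meets the Code R9 criterion (Self-Reactive), so the blowing-agent compound is Code R9.
Polymerization initiator: self-accelerating decomposition temperature 58.6 °C ≤ 75 °C → Code R9 (Self-Reactive).
Code R9 net quantity: (three 50 g packs = 150 g) + (three 750 g packs = 2.25 kg) = 2.4 kg.
Code R9 is Forbidden by cargo aircraft.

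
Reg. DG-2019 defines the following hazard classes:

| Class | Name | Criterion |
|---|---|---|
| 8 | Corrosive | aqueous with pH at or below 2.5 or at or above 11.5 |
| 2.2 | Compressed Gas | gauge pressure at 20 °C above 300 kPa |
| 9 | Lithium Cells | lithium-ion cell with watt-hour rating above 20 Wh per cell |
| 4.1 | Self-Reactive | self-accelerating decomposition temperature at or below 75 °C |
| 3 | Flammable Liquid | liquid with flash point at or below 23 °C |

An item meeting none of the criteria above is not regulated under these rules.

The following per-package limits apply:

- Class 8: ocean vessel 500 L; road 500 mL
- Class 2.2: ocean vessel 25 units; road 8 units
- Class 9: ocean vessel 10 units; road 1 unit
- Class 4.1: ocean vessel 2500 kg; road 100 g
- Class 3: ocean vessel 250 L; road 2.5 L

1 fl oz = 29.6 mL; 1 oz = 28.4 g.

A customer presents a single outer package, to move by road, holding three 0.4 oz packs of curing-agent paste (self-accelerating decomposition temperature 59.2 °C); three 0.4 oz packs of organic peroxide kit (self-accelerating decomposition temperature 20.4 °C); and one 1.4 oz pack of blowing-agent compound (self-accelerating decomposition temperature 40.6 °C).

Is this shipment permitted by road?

Self-accelerating decomposition temperature 59.2 °C meets the Class 4.1 criterion (Self-Reactive), so the curing-agent paste is Class 4.1.
Self-accelerating decomposition temperature 20.4 °C meets the Class 4.1 criterion (Self-Reactive), so the organic peroxide kit is Class 4.1.
With self-accelerating decomposition temperature 40.6 °C (≤ 75 °C), the blowing-agent compound falls in Class 4.1.
Class 4.1 net quantity: (three 0.4 oz packs = 34.08 g) + (three 0.4 oz packs = 34.08 g) + (one 1.4 oz pack = 39.76 g) = 107.92 g.
107.92 g > 100 g (road limit, Class 4.1) — over the limit.

No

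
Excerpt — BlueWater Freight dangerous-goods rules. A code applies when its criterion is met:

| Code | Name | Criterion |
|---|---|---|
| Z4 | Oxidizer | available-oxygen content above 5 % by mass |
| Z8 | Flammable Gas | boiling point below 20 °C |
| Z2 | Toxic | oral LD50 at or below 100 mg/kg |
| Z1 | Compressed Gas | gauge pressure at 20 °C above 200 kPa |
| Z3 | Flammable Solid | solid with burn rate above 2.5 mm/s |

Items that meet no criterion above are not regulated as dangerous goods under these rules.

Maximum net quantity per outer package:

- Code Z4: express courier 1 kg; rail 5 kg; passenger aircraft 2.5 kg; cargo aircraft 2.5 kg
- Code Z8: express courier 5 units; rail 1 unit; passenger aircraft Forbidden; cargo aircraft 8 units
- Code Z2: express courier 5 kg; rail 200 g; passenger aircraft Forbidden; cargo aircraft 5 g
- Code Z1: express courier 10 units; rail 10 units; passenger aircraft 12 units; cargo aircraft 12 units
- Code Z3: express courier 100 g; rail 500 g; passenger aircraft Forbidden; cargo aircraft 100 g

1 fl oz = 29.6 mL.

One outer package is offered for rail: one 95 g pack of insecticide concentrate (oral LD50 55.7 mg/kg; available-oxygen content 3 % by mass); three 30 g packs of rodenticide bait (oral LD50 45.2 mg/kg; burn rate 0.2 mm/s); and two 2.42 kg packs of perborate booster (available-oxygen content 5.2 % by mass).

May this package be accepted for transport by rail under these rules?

Yes

With oral LD50 55.7 mg/kg (≤ 100 mg/kg), the insecticide concentrate falls in Code Z2.
Oral LD50 45.2 mg/kg meets the Code Z2 criterion (Toxic), so the rodenticide bait is Code Z2.
The perborate booster has available-oxygen content 5.2 % by mass, which is > 5 % by mass, so it is Code Z4 (Oxidizer).
Total Code Z2: 95 g + (three 30 g packs = 90 g) = 185 g.
That is within the Code Z2 rail limit of 200 g.
Code Z4 quantity: two 2.42 kg packs = 4.84 kg.
That is within the Code Z4 rail limit of 5 kg.
Every hazard code is within its rail limit and no segregation rule is violated.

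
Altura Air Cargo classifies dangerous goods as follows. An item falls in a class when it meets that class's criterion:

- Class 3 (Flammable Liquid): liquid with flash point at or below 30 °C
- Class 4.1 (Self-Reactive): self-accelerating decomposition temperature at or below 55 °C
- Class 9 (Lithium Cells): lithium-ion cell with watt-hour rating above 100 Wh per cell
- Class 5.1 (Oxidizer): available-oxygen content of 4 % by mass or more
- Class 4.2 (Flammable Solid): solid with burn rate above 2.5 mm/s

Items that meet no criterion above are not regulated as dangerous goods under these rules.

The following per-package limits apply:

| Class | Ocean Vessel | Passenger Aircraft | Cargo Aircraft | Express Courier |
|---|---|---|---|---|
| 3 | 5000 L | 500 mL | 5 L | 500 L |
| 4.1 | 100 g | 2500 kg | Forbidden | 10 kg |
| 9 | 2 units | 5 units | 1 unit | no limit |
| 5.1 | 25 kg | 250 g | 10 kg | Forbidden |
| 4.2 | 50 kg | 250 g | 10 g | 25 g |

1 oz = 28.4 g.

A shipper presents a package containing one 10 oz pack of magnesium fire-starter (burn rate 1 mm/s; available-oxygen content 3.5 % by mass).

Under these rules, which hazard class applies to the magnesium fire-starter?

Not regulated

available-oxygen content 3.5 % by mass is not above 4 % by mass, so Class 5.1 does not apply.
burn rate 1 mm/s is not above 2.5 mm/s, so Class 4.2 does not apply.
No criterion is met, so the item is not regulated.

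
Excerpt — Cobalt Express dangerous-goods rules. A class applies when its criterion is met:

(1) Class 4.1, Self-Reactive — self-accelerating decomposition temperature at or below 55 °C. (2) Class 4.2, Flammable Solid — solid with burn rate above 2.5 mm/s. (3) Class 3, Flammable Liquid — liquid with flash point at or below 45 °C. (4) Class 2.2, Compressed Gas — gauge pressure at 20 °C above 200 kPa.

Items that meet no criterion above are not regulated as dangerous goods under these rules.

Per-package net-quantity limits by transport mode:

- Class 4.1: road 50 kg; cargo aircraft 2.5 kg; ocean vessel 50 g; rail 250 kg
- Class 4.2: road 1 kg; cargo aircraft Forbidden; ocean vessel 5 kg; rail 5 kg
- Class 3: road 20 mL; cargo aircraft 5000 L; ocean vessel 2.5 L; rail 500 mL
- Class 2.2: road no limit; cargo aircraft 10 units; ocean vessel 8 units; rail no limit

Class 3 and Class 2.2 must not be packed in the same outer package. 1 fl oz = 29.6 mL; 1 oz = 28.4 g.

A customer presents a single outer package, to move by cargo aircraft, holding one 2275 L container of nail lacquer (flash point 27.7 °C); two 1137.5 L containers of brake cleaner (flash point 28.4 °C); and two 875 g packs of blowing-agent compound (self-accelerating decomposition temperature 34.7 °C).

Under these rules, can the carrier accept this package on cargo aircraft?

Yes

With flash point 27.7 °C (≤ 45 °C), the nail lacquer falls in Class 3.
Flash point 28.4 °C meets the Class 3 criterion (Flammable Liquid), so the brake cleaner is Class 3.
Blowing-agent compound: self-accelerating decomposition temperature 34.7 °C ≤ 55 °C → Class 4.1 (Self-Reactive).
Class 3 net quantity: 2275 L + (two 1137.5 L containers = 2275 L) = 4550 L.
4550 L ≤ 5000 L (cargo aircraft limit, Class 3) — within limit.
Class 4.1 quantity: two 875 g packs = 1.75 kg.
1.75 kg ≤ 2.5 kg (cargo aircraft limit, Class 4.1) — within limit.
The segregation rule (Class 3 with Class 2.2) does not apply to Class 3 with Class 4.1.
Every hazard class is within its cargo aircraft limit and no segregation rule is violated.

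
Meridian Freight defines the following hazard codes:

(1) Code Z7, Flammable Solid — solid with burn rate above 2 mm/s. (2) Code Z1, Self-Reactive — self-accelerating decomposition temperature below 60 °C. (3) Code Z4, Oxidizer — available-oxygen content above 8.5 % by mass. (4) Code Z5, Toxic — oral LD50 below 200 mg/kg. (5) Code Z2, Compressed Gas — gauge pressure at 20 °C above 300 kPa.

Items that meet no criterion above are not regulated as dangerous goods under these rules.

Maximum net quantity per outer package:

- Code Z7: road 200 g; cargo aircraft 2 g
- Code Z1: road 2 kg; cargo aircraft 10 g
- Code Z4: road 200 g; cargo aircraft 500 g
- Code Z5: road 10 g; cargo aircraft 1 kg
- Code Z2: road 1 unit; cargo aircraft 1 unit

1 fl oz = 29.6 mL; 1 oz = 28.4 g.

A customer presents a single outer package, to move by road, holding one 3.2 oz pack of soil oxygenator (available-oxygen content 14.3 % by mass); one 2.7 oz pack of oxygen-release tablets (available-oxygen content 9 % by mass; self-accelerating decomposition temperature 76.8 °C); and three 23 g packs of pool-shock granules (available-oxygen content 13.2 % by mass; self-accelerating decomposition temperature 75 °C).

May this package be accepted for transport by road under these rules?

Soil oxygenator: available-oxygen content 14.3 % by mass > 8.5 % by mass → Code Z4 (Oxidizer).
The oxygen-release tablets have available-oxygen content 9 % by mass, which is > 8.5 % by mass, so they are Code Z4 (Oxidizer).
Pool-shock granules: available-oxygen content 13.2 % by mass > 8.5 % by mass → Code Z4 (Oxidizer).
Code Z4 net quantity: (one 3.2 oz pack = 90.88 g) + (one 2.7 oz pack = 76.68 g) + (three 23 g packs = 69 g) = 236.56 g.
That exceeds the Code Z4 road limit of 200 g.

No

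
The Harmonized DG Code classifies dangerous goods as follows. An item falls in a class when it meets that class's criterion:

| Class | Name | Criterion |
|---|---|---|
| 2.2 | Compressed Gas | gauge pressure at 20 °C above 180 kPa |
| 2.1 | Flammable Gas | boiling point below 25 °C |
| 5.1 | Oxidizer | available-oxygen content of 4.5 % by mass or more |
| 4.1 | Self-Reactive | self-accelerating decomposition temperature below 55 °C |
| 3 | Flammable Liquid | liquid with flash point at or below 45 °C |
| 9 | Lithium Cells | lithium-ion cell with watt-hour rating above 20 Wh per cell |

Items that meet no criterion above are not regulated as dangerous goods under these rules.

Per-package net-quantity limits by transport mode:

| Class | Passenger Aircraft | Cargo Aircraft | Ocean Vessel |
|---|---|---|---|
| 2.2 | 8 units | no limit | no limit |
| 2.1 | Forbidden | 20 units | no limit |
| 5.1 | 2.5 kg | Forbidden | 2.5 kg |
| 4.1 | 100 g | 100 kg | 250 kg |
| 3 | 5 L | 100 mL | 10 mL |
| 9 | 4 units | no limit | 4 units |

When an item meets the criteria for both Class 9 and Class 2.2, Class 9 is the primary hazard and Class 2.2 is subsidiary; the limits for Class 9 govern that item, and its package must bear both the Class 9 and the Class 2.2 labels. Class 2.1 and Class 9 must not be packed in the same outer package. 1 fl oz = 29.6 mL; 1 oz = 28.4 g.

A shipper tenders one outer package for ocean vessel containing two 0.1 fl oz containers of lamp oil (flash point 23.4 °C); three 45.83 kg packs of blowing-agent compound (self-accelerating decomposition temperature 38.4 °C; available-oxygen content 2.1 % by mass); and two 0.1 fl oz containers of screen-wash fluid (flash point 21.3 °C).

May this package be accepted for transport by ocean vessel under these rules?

No

Lamp oil: flash point 23.4 °C ≤ 45 °C → Class 3 (Flammable Liquid).
Self-accelerating decomposition temperature 38.4 °C meets the Class 4.1 criterion (Self-Reactive), so the blowing-agent compound is Class 4.1.
With flash point 21.3 °C (≤ 45 °C), the screen-wash fluid falls in Class 3.
Total Class 3: (two 0.1 fl oz containers = 5.92 mL) + (two 0.1 fl oz containers = 5.92 mL) = 11.84 mL.
11.84 mL > 10 mL (ocean vessel limit, Class 3) — over the limit.
Class 4.1 quantity: three 45.83 kg packs = 137.49 kg.
137.49 kg is within the ocean vessel limit of 250 kg for Class 4.1.
The segregation rule (Class 2.1 with Class 9) does not apply to Class 3 with Class 4.1.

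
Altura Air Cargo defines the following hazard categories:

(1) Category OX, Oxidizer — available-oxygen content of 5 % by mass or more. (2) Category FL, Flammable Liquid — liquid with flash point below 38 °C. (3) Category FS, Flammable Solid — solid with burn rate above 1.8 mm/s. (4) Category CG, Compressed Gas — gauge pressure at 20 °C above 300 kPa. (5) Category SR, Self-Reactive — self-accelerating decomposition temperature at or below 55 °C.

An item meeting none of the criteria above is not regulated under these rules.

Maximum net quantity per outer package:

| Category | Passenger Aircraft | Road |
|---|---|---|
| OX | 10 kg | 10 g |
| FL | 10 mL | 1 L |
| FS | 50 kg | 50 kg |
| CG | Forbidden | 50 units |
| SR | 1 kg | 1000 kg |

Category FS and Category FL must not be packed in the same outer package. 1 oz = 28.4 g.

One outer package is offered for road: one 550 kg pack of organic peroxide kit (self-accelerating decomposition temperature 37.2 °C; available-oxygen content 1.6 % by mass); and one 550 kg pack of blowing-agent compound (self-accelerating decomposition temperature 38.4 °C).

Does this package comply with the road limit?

No

Organic peroxide kit: self-accelerating decomposition temperature 37.2 °C ≤ 55 °C → Category SR (Self-Reactive).
The blowing-agent compound has self-accelerating decomposition temperature 38.4 °C, which is ≤ 55 °C, so it is Category SR (Self-Reactive).
Category SR net quantity: 550 kg + 550 kg = 1100 kg.
That exceeds the Category SR road limit of 1000 kg.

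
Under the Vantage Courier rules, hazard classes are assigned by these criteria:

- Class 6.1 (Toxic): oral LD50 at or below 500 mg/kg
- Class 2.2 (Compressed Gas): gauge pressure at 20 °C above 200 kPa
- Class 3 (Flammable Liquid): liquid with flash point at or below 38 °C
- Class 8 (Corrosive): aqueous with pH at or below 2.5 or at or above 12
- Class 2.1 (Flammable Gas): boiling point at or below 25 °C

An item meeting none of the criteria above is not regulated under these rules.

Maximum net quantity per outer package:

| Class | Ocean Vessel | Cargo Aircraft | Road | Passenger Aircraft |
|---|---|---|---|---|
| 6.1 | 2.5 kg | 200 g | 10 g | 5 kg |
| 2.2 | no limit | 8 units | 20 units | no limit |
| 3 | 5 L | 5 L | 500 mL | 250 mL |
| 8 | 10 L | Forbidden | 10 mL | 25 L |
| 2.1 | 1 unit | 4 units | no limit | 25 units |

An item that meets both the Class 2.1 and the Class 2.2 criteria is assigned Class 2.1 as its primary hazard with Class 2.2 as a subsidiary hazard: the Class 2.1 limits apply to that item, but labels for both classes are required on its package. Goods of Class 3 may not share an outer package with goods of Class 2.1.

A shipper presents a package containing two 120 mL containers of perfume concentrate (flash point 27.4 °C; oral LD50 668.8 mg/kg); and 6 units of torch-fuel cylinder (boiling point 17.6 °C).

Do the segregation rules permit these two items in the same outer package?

Perfume concentrate: flash point 27.4 °C ≤ 38 °C → Class 3 (Flammable Liquid).
Torch-fuel cylinder: boiling point 17.6 °C ≤ 25 °C → Class 2.1 (Flammable Gas).
Class 3 and Class 2.1 may not share an outer package.

No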